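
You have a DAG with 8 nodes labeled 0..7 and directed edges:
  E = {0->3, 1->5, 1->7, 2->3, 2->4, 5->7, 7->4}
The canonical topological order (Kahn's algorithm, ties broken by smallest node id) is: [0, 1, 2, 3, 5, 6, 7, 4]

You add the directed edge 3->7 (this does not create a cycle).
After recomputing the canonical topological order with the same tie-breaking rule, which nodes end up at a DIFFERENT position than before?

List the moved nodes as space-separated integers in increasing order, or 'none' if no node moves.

Answer: none

Derivation:
Old toposort: [0, 1, 2, 3, 5, 6, 7, 4]
Added edge 3->7
Recompute Kahn (smallest-id tiebreak):
  initial in-degrees: [0, 0, 0, 2, 2, 1, 0, 3]
  ready (indeg=0): [0, 1, 2, 6]
  pop 0: indeg[3]->1 | ready=[1, 2, 6] | order so far=[0]
  pop 1: indeg[5]->0; indeg[7]->2 | ready=[2, 5, 6] | order so far=[0, 1]
  pop 2: indeg[3]->0; indeg[4]->1 | ready=[3, 5, 6] | order so far=[0, 1, 2]
  pop 3: indeg[7]->1 | ready=[5, 6] | order so far=[0, 1, 2, 3]
  pop 5: indeg[7]->0 | ready=[6, 7] | order so far=[0, 1, 2, 3, 5]
  pop 6: no out-edges | ready=[7] | order so far=[0, 1, 2, 3, 5, 6]
  pop 7: indeg[4]->0 | ready=[4] | order so far=[0, 1, 2, 3, 5, 6, 7]
  pop 4: no out-edges | ready=[] | order so far=[0, 1, 2, 3, 5, 6, 7, 4]
New canonical toposort: [0, 1, 2, 3, 5, 6, 7, 4]
Compare positions:
  Node 0: index 0 -> 0 (same)
  Node 1: index 1 -> 1 (same)
  Node 2: index 2 -> 2 (same)
  Node 3: index 3 -> 3 (same)
  Node 4: index 7 -> 7 (same)
  Node 5: index 4 -> 4 (same)
  Node 6: index 5 -> 5 (same)
  Node 7: index 6 -> 6 (same)
Nodes that changed position: none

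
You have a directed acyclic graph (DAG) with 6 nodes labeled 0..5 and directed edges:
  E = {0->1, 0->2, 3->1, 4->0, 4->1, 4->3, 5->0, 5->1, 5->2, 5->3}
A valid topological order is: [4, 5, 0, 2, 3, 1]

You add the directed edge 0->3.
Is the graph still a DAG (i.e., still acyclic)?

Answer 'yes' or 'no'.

Answer: yes

Derivation:
Given toposort: [4, 5, 0, 2, 3, 1]
Position of 0: index 2; position of 3: index 4
New edge 0->3: forward
Forward edge: respects the existing order. Still a DAG, same toposort still valid.
Still a DAG? yes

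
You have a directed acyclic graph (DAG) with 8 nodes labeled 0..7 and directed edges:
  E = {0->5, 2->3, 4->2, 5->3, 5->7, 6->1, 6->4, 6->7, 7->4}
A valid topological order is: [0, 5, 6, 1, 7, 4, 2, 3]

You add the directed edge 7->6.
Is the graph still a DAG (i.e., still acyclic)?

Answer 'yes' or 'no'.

Answer: no

Derivation:
Given toposort: [0, 5, 6, 1, 7, 4, 2, 3]
Position of 7: index 4; position of 6: index 2
New edge 7->6: backward (u after v in old order)
Backward edge: old toposort is now invalid. Check if this creates a cycle.
Does 6 already reach 7? Reachable from 6: [1, 2, 3, 4, 6, 7]. YES -> cycle!
Still a DAG? no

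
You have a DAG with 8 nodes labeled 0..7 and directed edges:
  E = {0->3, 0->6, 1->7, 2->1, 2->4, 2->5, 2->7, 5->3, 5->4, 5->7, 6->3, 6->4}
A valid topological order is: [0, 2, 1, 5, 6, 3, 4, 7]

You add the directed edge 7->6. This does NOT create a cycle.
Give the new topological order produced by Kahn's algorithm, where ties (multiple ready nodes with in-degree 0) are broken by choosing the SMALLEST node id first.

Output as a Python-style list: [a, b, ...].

Answer: [0, 2, 1, 5, 7, 6, 3, 4]

Derivation:
Old toposort: [0, 2, 1, 5, 6, 3, 4, 7]
Added edge: 7->6
Position of 7 (7) > position of 6 (4). Must reorder: 7 must now come before 6.
Run Kahn's algorithm (break ties by smallest node id):
  initial in-degrees: [0, 1, 0, 3, 3, 1, 2, 3]
  ready (indeg=0): [0, 2]
  pop 0: indeg[3]->2; indeg[6]->1 | ready=[2] | order so far=[0]
  pop 2: indeg[1]->0; indeg[4]->2; indeg[5]->0; indeg[7]->2 | ready=[1, 5] | order so far=[0, 2]
  pop 1: indeg[7]->1 | ready=[5] | order so far=[0, 2, 1]
  pop 5: indeg[3]->1; indeg[4]->1; indeg[7]->0 | ready=[7] | order so far=[0, 2, 1, 5]
  pop 7: indeg[6]->0 | ready=[6] | order so far=[0, 2, 1, 5, 7]
  pop 6: indeg[3]->0; indeg[4]->0 | ready=[3, 4] | order so far=[0, 2, 1, 5, 7, 6]
  pop 3: no out-edges | ready=[4] | order so far=[0, 2, 1, 5, 7, 6, 3]
  pop 4: no out-edges | ready=[] | order so far=[0, 2, 1, 5, 7, 6, 3, 4]
  Result: [0, 2, 1, 5, 7, 6, 3, 4]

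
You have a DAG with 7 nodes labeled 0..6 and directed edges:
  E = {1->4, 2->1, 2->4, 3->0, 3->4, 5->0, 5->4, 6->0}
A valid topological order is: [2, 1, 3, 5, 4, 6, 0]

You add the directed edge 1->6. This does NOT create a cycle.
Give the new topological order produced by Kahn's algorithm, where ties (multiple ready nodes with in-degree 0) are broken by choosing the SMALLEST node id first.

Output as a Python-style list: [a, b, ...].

Old toposort: [2, 1, 3, 5, 4, 6, 0]
Added edge: 1->6
Position of 1 (1) < position of 6 (5). Old order still valid.
Run Kahn's algorithm (break ties by smallest node id):
  initial in-degrees: [3, 1, 0, 0, 4, 0, 1]
  ready (indeg=0): [2, 3, 5]
  pop 2: indeg[1]->0; indeg[4]->3 | ready=[1, 3, 5] | order so far=[2]
  pop 1: indeg[4]->2; indeg[6]->0 | ready=[3, 5, 6] | order so far=[2, 1]
  pop 3: indeg[0]->2; indeg[4]->1 | ready=[5, 6] | order so far=[2, 1, 3]
  pop 5: indeg[0]->1; indeg[4]->0 | ready=[4, 6] | order so far=[2, 1, 3, 5]
  pop 4: no out-edges | ready=[6] | order so far=[2, 1, 3, 5, 4]
  pop 6: indeg[0]->0 | ready=[0] | order so far=[2, 1, 3, 5, 4, 6]
  pop 0: no out-edges | ready=[] | order so far=[2, 1, 3, 5, 4, 6, 0]
  Result: [2, 1, 3, 5, 4, 6, 0]

Answer: [2, 1, 3, 5, 4, 6, 0]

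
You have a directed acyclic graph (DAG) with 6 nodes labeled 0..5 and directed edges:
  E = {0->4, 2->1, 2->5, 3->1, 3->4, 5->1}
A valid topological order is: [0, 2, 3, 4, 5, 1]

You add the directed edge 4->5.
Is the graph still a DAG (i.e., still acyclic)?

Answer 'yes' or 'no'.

Answer: yes

Derivation:
Given toposort: [0, 2, 3, 4, 5, 1]
Position of 4: index 3; position of 5: index 4
New edge 4->5: forward
Forward edge: respects the existing order. Still a DAG, same toposort still valid.
Still a DAG? yes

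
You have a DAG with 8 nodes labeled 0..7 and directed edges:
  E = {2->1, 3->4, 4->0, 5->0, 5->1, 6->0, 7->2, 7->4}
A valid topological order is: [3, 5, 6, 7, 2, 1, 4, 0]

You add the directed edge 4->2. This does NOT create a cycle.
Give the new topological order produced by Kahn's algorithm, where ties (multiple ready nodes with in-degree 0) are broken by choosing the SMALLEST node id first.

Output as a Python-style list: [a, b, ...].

Answer: [3, 5, 6, 7, 4, 0, 2, 1]

Derivation:
Old toposort: [3, 5, 6, 7, 2, 1, 4, 0]
Added edge: 4->2
Position of 4 (6) > position of 2 (4). Must reorder: 4 must now come before 2.
Run Kahn's algorithm (break ties by smallest node id):
  initial in-degrees: [3, 2, 2, 0, 2, 0, 0, 0]
  ready (indeg=0): [3, 5, 6, 7]
  pop 3: indeg[4]->1 | ready=[5, 6, 7] | order so far=[3]
  pop 5: indeg[0]->2; indeg[1]->1 | ready=[6, 7] | order so far=[3, 5]
  pop 6: indeg[0]->1 | ready=[7] | order so far=[3, 5, 6]
  pop 7: indeg[2]->1; indeg[4]->0 | ready=[4] | order so far=[3, 5, 6, 7]
  pop 4: indeg[0]->0; indeg[2]->0 | ready=[0, 2] | order so far=[3, 5, 6, 7, 4]
  pop 0: no out-edges | ready=[2] | order so far=[3, 5, 6, 7, 4, 0]
  pop 2: indeg[1]->0 | ready=[1] | order so far=[3, 5, 6, 7, 4, 0, 2]
  pop 1: no out-edges | ready=[] | order so far=[3, 5, 6, 7, 4, 0, 2, 1]
  Result: [3, 5, 6, 7, 4, 0, 2, 1]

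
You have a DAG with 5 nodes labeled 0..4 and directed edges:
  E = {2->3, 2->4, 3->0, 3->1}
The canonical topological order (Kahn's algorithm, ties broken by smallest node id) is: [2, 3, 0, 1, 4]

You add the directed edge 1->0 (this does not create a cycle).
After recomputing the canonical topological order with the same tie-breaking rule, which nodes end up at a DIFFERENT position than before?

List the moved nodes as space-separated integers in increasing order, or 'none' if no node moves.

Old toposort: [2, 3, 0, 1, 4]
Added edge 1->0
Recompute Kahn (smallest-id tiebreak):
  initial in-degrees: [2, 1, 0, 1, 1]
  ready (indeg=0): [2]
  pop 2: indeg[3]->0; indeg[4]->0 | ready=[3, 4] | order so far=[2]
  pop 3: indeg[0]->1; indeg[1]->0 | ready=[1, 4] | order so far=[2, 3]
  pop 1: indeg[0]->0 | ready=[0, 4] | order so far=[2, 3, 1]
  pop 0: no out-edges | ready=[4] | order so far=[2, 3, 1, 0]
  pop 4: no out-edges | ready=[] | order so far=[2, 3, 1, 0, 4]
New canonical toposort: [2, 3, 1, 0, 4]
Compare positions:
  Node 0: index 2 -> 3 (moved)
  Node 1: index 3 -> 2 (moved)
  Node 2: index 0 -> 0 (same)
  Node 3: index 1 -> 1 (same)
  Node 4: index 4 -> 4 (same)
Nodes that changed position: 0 1

Answer: 0 1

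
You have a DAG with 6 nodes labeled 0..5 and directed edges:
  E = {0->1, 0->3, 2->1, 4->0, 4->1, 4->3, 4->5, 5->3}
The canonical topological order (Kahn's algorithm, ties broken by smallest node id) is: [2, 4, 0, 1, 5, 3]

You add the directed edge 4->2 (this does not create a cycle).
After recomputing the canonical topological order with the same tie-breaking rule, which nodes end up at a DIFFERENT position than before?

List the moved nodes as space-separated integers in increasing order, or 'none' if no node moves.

Old toposort: [2, 4, 0, 1, 5, 3]
Added edge 4->2
Recompute Kahn (smallest-id tiebreak):
  initial in-degrees: [1, 3, 1, 3, 0, 1]
  ready (indeg=0): [4]
  pop 4: indeg[0]->0; indeg[1]->2; indeg[2]->0; indeg[3]->2; indeg[5]->0 | ready=[0, 2, 5] | order so far=[4]
  pop 0: indeg[1]->1; indeg[3]->1 | ready=[2, 5] | order so far=[4, 0]
  pop 2: indeg[1]->0 | ready=[1, 5] | order so far=[4, 0, 2]
  pop 1: no out-edges | ready=[5] | order so far=[4, 0, 2, 1]
  pop 5: indeg[3]->0 | ready=[3] | order so far=[4, 0, 2, 1, 5]
  pop 3: no out-edges | ready=[] | order so far=[4, 0, 2, 1, 5, 3]
New canonical toposort: [4, 0, 2, 1, 5, 3]
Compare positions:
  Node 0: index 2 -> 1 (moved)
  Node 1: index 3 -> 3 (same)
  Node 2: index 0 -> 2 (moved)
  Node 3: index 5 -> 5 (same)
  Node 4: index 1 -> 0 (moved)
  Node 5: index 4 -> 4 (same)
Nodes that changed position: 0 2 4

Answer: 0 2 4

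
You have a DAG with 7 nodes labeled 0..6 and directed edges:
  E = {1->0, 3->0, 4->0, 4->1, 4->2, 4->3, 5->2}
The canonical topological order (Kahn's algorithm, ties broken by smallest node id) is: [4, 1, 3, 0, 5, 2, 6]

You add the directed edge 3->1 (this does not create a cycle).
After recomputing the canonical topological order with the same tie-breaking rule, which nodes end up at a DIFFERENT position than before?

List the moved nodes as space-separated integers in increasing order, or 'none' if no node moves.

Answer: 1 3

Derivation:
Old toposort: [4, 1, 3, 0, 5, 2, 6]
Added edge 3->1
Recompute Kahn (smallest-id tiebreak):
  initial in-degrees: [3, 2, 2, 1, 0, 0, 0]
  ready (indeg=0): [4, 5, 6]
  pop 4: indeg[0]->2; indeg[1]->1; indeg[2]->1; indeg[3]->0 | ready=[3, 5, 6] | order so far=[4]
  pop 3: indeg[0]->1; indeg[1]->0 | ready=[1, 5, 6] | order so far=[4, 3]
  pop 1: indeg[0]->0 | ready=[0, 5, 6] | order so far=[4, 3, 1]
  pop 0: no out-edges | ready=[5, 6] | order so far=[4, 3, 1, 0]
  pop 5: indeg[2]->0 | ready=[2, 6] | order so far=[4, 3, 1, 0, 5]
  pop 2: no out-edges | ready=[6] | order so far=[4, 3, 1, 0, 5, 2]
  pop 6: no out-edges | ready=[] | order so far=[4, 3, 1, 0, 5, 2, 6]
New canonical toposort: [4, 3, 1, 0, 5, 2, 6]
Compare positions:
  Node 0: index 3 -> 3 (same)
  Node 1: index 1 -> 2 (moved)
  Node 2: index 5 -> 5 (same)
  Node 3: index 2 -> 1 (moved)
  Node 4: index 0 -> 0 (same)
  Node 5: index 4 -> 4 (same)
  Node 6: index 6 -> 6 (same)
Nodes that changed position: 1 3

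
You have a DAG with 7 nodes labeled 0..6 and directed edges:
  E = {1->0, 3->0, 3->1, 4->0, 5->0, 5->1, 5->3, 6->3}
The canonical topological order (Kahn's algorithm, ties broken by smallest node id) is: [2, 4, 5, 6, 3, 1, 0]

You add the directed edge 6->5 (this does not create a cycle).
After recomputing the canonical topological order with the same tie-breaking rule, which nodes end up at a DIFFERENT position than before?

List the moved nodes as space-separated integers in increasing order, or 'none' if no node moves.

Old toposort: [2, 4, 5, 6, 3, 1, 0]
Added edge 6->5
Recompute Kahn (smallest-id tiebreak):
  initial in-degrees: [4, 2, 0, 2, 0, 1, 0]
  ready (indeg=0): [2, 4, 6]
  pop 2: no out-edges | ready=[4, 6] | order so far=[2]
  pop 4: indeg[0]->3 | ready=[6] | order so far=[2, 4]
  pop 6: indeg[3]->1; indeg[5]->0 | ready=[5] | order so far=[2, 4, 6]
  pop 5: indeg[0]->2; indeg[1]->1; indeg[3]->0 | ready=[3] | order so far=[2, 4, 6, 5]
  pop 3: indeg[0]->1; indeg[1]->0 | ready=[1] | order so far=[2, 4, 6, 5, 3]
  pop 1: indeg[0]->0 | ready=[0] | order so far=[2, 4, 6, 5, 3, 1]
  pop 0: no out-edges | ready=[] | order so far=[2, 4, 6, 5, 3, 1, 0]
New canonical toposort: [2, 4, 6, 5, 3, 1, 0]
Compare positions:
  Node 0: index 6 -> 6 (same)
  Node 1: index 5 -> 5 (same)
  Node 2: index 0 -> 0 (same)
  Node 3: index 4 -> 4 (same)
  Node 4: index 1 -> 1 (same)
  Node 5: index 2 -> 3 (moved)
  Node 6: index 3 -> 2 (moved)
Nodes that changed position: 5 6

Answer: 5 6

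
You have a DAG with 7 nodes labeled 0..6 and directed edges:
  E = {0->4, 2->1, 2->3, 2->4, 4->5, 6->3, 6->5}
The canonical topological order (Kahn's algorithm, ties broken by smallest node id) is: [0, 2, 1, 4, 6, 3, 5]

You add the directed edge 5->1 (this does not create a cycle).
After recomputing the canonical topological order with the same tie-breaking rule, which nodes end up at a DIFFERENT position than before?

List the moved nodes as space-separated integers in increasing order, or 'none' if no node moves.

Old toposort: [0, 2, 1, 4, 6, 3, 5]
Added edge 5->1
Recompute Kahn (smallest-id tiebreak):
  initial in-degrees: [0, 2, 0, 2, 2, 2, 0]
  ready (indeg=0): [0, 2, 6]
  pop 0: indeg[4]->1 | ready=[2, 6] | order so far=[0]
  pop 2: indeg[1]->1; indeg[3]->1; indeg[4]->0 | ready=[4, 6] | order so far=[0, 2]
  pop 4: indeg[5]->1 | ready=[6] | order so far=[0, 2, 4]
  pop 6: indeg[3]->0; indeg[5]->0 | ready=[3, 5] | order so far=[0, 2, 4, 6]
  pop 3: no out-edges | ready=[5] | order so far=[0, 2, 4, 6, 3]
  pop 5: indeg[1]->0 | ready=[1] | order so far=[0, 2, 4, 6, 3, 5]
  pop 1: no out-edges | ready=[] | order so far=[0, 2, 4, 6, 3, 5, 1]
New canonical toposort: [0, 2, 4, 6, 3, 5, 1]
Compare positions:
  Node 0: index 0 -> 0 (same)
  Node 1: index 2 -> 6 (moved)
  Node 2: index 1 -> 1 (same)
  Node 3: index 5 -> 4 (moved)
  Node 4: index 3 -> 2 (moved)
  Node 5: index 6 -> 5 (moved)
  Node 6: index 4 -> 3 (moved)
Nodes that changed position: 1 3 4 5 6

Answer: 1 3 4 5 6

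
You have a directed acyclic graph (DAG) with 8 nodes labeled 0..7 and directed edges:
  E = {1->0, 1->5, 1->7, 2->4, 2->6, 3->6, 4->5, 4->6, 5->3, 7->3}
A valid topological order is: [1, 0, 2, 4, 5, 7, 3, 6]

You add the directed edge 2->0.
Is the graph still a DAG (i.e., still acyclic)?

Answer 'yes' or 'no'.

Given toposort: [1, 0, 2, 4, 5, 7, 3, 6]
Position of 2: index 2; position of 0: index 1
New edge 2->0: backward (u after v in old order)
Backward edge: old toposort is now invalid. Check if this creates a cycle.
Does 0 already reach 2? Reachable from 0: [0]. NO -> still a DAG (reorder needed).
Still a DAG? yes

Answer: yes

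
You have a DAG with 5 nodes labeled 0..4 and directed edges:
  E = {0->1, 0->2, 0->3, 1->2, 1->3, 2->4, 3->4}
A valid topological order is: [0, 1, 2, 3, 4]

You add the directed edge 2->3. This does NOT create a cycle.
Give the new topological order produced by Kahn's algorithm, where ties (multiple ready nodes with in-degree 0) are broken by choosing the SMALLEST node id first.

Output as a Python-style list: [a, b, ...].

Old toposort: [0, 1, 2, 3, 4]
Added edge: 2->3
Position of 2 (2) < position of 3 (3). Old order still valid.
Run Kahn's algorithm (break ties by smallest node id):
  initial in-degrees: [0, 1, 2, 3, 2]
  ready (indeg=0): [0]
  pop 0: indeg[1]->0; indeg[2]->1; indeg[3]->2 | ready=[1] | order so far=[0]
  pop 1: indeg[2]->0; indeg[3]->1 | ready=[2] | order so far=[0, 1]
  pop 2: indeg[3]->0; indeg[4]->1 | ready=[3] | order so far=[0, 1, 2]
  pop 3: indeg[4]->0 | ready=[4] | order so far=[0, 1, 2, 3]
  pop 4: no out-edges | ready=[] | order so far=[0, 1, 2, 3, 4]
  Result: [0, 1, 2, 3, 4]

Answer: [0, 1, 2, 3, 4]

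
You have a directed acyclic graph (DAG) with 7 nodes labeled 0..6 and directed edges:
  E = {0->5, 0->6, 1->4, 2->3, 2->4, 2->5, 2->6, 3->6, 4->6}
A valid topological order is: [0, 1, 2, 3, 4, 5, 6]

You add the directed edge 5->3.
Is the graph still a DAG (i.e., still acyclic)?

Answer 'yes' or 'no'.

Answer: yes

Derivation:
Given toposort: [0, 1, 2, 3, 4, 5, 6]
Position of 5: index 5; position of 3: index 3
New edge 5->3: backward (u after v in old order)
Backward edge: old toposort is now invalid. Check if this creates a cycle.
Does 3 already reach 5? Reachable from 3: [3, 6]. NO -> still a DAG (reorder needed).
Still a DAG? yes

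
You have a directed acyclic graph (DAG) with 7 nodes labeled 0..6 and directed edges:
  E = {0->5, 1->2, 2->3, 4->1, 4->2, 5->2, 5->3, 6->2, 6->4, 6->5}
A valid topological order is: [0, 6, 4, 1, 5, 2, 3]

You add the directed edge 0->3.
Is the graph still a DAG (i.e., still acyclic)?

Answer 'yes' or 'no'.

Answer: yes

Derivation:
Given toposort: [0, 6, 4, 1, 5, 2, 3]
Position of 0: index 0; position of 3: index 6
New edge 0->3: forward
Forward edge: respects the existing order. Still a DAG, same toposort still valid.
Still a DAG? yes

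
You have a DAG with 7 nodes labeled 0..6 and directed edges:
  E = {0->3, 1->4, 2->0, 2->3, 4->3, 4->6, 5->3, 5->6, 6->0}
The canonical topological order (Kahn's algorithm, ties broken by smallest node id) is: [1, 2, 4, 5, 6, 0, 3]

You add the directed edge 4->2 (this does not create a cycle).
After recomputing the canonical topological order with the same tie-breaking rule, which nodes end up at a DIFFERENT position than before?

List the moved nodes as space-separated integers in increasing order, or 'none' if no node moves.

Old toposort: [1, 2, 4, 5, 6, 0, 3]
Added edge 4->2
Recompute Kahn (smallest-id tiebreak):
  initial in-degrees: [2, 0, 1, 4, 1, 0, 2]
  ready (indeg=0): [1, 5]
  pop 1: indeg[4]->0 | ready=[4, 5] | order so far=[1]
  pop 4: indeg[2]->0; indeg[3]->3; indeg[6]->1 | ready=[2, 5] | order so far=[1, 4]
  pop 2: indeg[0]->1; indeg[3]->2 | ready=[5] | order so far=[1, 4, 2]
  pop 5: indeg[3]->1; indeg[6]->0 | ready=[6] | order so far=[1, 4, 2, 5]
  pop 6: indeg[0]->0 | ready=[0] | order so far=[1, 4, 2, 5, 6]
  pop 0: indeg[3]->0 | ready=[3] | order so far=[1, 4, 2, 5, 6, 0]
  pop 3: no out-edges | ready=[] | order so far=[1, 4, 2, 5, 6, 0, 3]
New canonical toposort: [1, 4, 2, 5, 6, 0, 3]
Compare positions:
  Node 0: index 5 -> 5 (same)
  Node 1: index 0 -> 0 (same)
  Node 2: index 1 -> 2 (moved)
  Node 3: index 6 -> 6 (same)
  Node 4: index 2 -> 1 (moved)
  Node 5: index 3 -> 3 (same)
  Node 6: index 4 -> 4 (same)
Nodes that changed position: 2 4

Answer: 2 4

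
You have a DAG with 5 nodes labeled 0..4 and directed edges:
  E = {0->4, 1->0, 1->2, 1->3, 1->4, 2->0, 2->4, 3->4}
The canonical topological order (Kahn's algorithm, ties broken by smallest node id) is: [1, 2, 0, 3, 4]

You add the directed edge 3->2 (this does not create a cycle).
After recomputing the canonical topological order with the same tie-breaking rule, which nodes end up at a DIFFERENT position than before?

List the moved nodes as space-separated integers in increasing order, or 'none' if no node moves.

Answer: 0 2 3

Derivation:
Old toposort: [1, 2, 0, 3, 4]
Added edge 3->2
Recompute Kahn (smallest-id tiebreak):
  initial in-degrees: [2, 0, 2, 1, 4]
  ready (indeg=0): [1]
  pop 1: indeg[0]->1; indeg[2]->1; indeg[3]->0; indeg[4]->3 | ready=[3] | order so far=[1]
  pop 3: indeg[2]->0; indeg[4]->2 | ready=[2] | order so far=[1, 3]
  pop 2: indeg[0]->0; indeg[4]->1 | ready=[0] | order so far=[1, 3, 2]
  pop 0: indeg[4]->0 | ready=[4] | order so far=[1, 3, 2, 0]
  pop 4: no out-edges | ready=[] | order so far=[1, 3, 2, 0, 4]
New canonical toposort: [1, 3, 2, 0, 4]
Compare positions:
  Node 0: index 2 -> 3 (moved)
  Node 1: index 0 -> 0 (same)
  Node 2: index 1 -> 2 (moved)
  Node 3: index 3 -> 1 (moved)
  Node 4: index 4 -> 4 (same)
Nodes that changed position: 0 2 3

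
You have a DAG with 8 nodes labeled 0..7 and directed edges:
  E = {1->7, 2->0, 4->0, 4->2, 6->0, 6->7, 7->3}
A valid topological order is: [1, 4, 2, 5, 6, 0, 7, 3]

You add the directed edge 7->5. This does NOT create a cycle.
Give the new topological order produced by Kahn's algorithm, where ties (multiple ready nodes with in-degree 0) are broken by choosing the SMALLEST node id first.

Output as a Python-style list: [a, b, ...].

Answer: [1, 4, 2, 6, 0, 7, 3, 5]

Derivation:
Old toposort: [1, 4, 2, 5, 6, 0, 7, 3]
Added edge: 7->5
Position of 7 (6) > position of 5 (3). Must reorder: 7 must now come before 5.
Run Kahn's algorithm (break ties by smallest node id):
  initial in-degrees: [3, 0, 1, 1, 0, 1, 0, 2]
  ready (indeg=0): [1, 4, 6]
  pop 1: indeg[7]->1 | ready=[4, 6] | order so far=[1]
  pop 4: indeg[0]->2; indeg[2]->0 | ready=[2, 6] | order so far=[1, 4]
  pop 2: indeg[0]->1 | ready=[6] | order so far=[1, 4, 2]
  pop 6: indeg[0]->0; indeg[7]->0 | ready=[0, 7] | order so far=[1, 4, 2, 6]
  pop 0: no out-edges | ready=[7] | order so far=[1, 4, 2, 6, 0]
  pop 7: indeg[3]->0; indeg[5]->0 | ready=[3, 5] | order so far=[1, 4, 2, 6, 0, 7]
  pop 3: no out-edges | ready=[5] | order so far=[1, 4, 2, 6, 0, 7, 3]
  pop 5: no out-edges | ready=[] | order so far=[1, 4, 2, 6, 0, 7, 3, 5]
  Result: [1, 4, 2, 6, 0, 7, 3, 5]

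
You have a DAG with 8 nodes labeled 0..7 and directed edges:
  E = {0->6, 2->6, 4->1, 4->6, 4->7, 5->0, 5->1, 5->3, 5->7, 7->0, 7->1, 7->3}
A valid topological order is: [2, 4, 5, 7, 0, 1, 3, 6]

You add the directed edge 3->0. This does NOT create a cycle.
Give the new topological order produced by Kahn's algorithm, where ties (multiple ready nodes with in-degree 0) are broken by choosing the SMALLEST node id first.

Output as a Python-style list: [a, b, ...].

Answer: [2, 4, 5, 7, 1, 3, 0, 6]

Derivation:
Old toposort: [2, 4, 5, 7, 0, 1, 3, 6]
Added edge: 3->0
Position of 3 (6) > position of 0 (4). Must reorder: 3 must now come before 0.
Run Kahn's algorithm (break ties by smallest node id):
  initial in-degrees: [3, 3, 0, 2, 0, 0, 3, 2]
  ready (indeg=0): [2, 4, 5]
  pop 2: indeg[6]->2 | ready=[4, 5] | order so far=[2]
  pop 4: indeg[1]->2; indeg[6]->1; indeg[7]->1 | ready=[5] | order so far=[2, 4]
  pop 5: indeg[0]->2; indeg[1]->1; indeg[3]->1; indeg[7]->0 | ready=[7] | order so far=[2, 4, 5]
  pop 7: indeg[0]->1; indeg[1]->0; indeg[3]->0 | ready=[1, 3] | order so far=[2, 4, 5, 7]
  pop 1: no out-edges | ready=[3] | order so far=[2, 4, 5, 7, 1]
  pop 3: indeg[0]->0 | ready=[0] | order so far=[2, 4, 5, 7, 1, 3]
  pop 0: indeg[6]->0 | ready=[6] | order so far=[2, 4, 5, 7, 1, 3, 0]
  pop 6: no out-edges | ready=[] | order so far=[2, 4, 5, 7, 1, 3, 0, 6]
  Result: [2, 4, 5, 7, 1, 3, 0, 6]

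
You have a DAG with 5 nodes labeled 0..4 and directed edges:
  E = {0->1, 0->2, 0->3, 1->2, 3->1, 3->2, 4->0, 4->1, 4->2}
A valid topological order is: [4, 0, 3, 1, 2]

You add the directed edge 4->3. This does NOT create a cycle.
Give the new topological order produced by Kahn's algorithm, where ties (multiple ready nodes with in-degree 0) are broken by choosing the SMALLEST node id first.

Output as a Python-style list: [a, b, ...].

Answer: [4, 0, 3, 1, 2]

Derivation:
Old toposort: [4, 0, 3, 1, 2]
Added edge: 4->3
Position of 4 (0) < position of 3 (2). Old order still valid.
Run Kahn's algorithm (break ties by smallest node id):
  initial in-degrees: [1, 3, 4, 2, 0]
  ready (indeg=0): [4]
  pop 4: indeg[0]->0; indeg[1]->2; indeg[2]->3; indeg[3]->1 | ready=[0] | order so far=[4]
  pop 0: indeg[1]->1; indeg[2]->2; indeg[3]->0 | ready=[3] | order so far=[4, 0]
  pop 3: indeg[1]->0; indeg[2]->1 | ready=[1] | order so far=[4, 0, 3]
  pop 1: indeg[2]->0 | ready=[2] | order so far=[4, 0, 3, 1]
  pop 2: no out-edges | ready=[] | order so far=[4, 0, 3, 1, 2]
  Result: [4, 0, 3, 1, 2]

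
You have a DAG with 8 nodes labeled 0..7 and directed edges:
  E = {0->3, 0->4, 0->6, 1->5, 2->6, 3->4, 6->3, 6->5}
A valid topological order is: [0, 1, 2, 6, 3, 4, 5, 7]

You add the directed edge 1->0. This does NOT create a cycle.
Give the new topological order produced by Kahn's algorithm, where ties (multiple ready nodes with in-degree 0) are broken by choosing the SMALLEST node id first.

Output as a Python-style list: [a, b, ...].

Answer: [1, 0, 2, 6, 3, 4, 5, 7]

Derivation:
Old toposort: [0, 1, 2, 6, 3, 4, 5, 7]
Added edge: 1->0
Position of 1 (1) > position of 0 (0). Must reorder: 1 must now come before 0.
Run Kahn's algorithm (break ties by smallest node id):
  initial in-degrees: [1, 0, 0, 2, 2, 2, 2, 0]
  ready (indeg=0): [1, 2, 7]
  pop 1: indeg[0]->0; indeg[5]->1 | ready=[0, 2, 7] | order so far=[1]
  pop 0: indeg[3]->1; indeg[4]->1; indeg[6]->1 | ready=[2, 7] | order so far=[1, 0]
  pop 2: indeg[6]->0 | ready=[6, 7] | order so far=[1, 0, 2]
  pop 6: indeg[3]->0; indeg[5]->0 | ready=[3, 5, 7] | order so far=[1, 0, 2, 6]
  pop 3: indeg[4]->0 | ready=[4, 5, 7] | order so far=[1, 0, 2, 6, 3]
  pop 4: no out-edges | ready=[5, 7] | order so far=[1, 0, 2, 6, 3, 4]
  pop 5: no out-edges | ready=[7] | order so far=[1, 0, 2, 6, 3, 4, 5]
  pop 7: no out-edges | ready=[] | order so far=[1, 0, 2, 6, 3, 4, 5, 7]
  Result: [1, 0, 2, 6, 3, 4, 5, 7]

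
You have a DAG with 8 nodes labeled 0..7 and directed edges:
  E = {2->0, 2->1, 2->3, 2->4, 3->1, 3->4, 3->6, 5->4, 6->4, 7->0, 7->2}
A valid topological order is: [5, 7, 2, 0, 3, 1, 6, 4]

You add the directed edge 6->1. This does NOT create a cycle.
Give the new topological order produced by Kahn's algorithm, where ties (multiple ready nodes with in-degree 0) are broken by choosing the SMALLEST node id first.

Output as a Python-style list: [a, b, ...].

Answer: [5, 7, 2, 0, 3, 6, 1, 4]

Derivation:
Old toposort: [5, 7, 2, 0, 3, 1, 6, 4]
Added edge: 6->1
Position of 6 (6) > position of 1 (5). Must reorder: 6 must now come before 1.
Run Kahn's algorithm (break ties by smallest node id):
  initial in-degrees: [2, 3, 1, 1, 4, 0, 1, 0]
  ready (indeg=0): [5, 7]
  pop 5: indeg[4]->3 | ready=[7] | order so far=[5]
  pop 7: indeg[0]->1; indeg[2]->0 | ready=[2] | order so far=[5, 7]
  pop 2: indeg[0]->0; indeg[1]->2; indeg[3]->0; indeg[4]->2 | ready=[0, 3] | order so far=[5, 7, 2]
  pop 0: no out-edges | ready=[3] | order so far=[5, 7, 2, 0]
  pop 3: indeg[1]->1; indeg[4]->1; indeg[6]->0 | ready=[6] | order so far=[5, 7, 2, 0, 3]
  pop 6: indeg[1]->0; indeg[4]->0 | ready=[1, 4] | order so far=[5, 7, 2, 0, 3, 6]
  pop 1: no out-edges | ready=[4] | order so far=[5, 7, 2, 0, 3, 6, 1]
  pop 4: no out-edges | ready=[] | order so far=[5, 7, 2, 0, 3, 6, 1, 4]
  Result: [5, 7, 2, 0, 3, 6, 1, 4]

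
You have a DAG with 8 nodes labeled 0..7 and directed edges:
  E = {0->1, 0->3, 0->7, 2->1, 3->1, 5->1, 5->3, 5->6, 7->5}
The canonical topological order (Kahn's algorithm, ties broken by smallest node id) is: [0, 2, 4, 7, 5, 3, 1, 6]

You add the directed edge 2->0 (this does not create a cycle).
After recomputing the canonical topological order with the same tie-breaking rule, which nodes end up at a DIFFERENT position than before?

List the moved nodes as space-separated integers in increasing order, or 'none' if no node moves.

Answer: 0 2

Derivation:
Old toposort: [0, 2, 4, 7, 5, 3, 1, 6]
Added edge 2->0
Recompute Kahn (smallest-id tiebreak):
  initial in-degrees: [1, 4, 0, 2, 0, 1, 1, 1]
  ready (indeg=0): [2, 4]
  pop 2: indeg[0]->0; indeg[1]->3 | ready=[0, 4] | order so far=[2]
  pop 0: indeg[1]->2; indeg[3]->1; indeg[7]->0 | ready=[4, 7] | order so far=[2, 0]
  pop 4: no out-edges | ready=[7] | order so far=[2, 0, 4]
  pop 7: indeg[5]->0 | ready=[5] | order so far=[2, 0, 4, 7]
  pop 5: indeg[1]->1; indeg[3]->0; indeg[6]->0 | ready=[3, 6] | order so far=[2, 0, 4, 7, 5]
  pop 3: indeg[1]->0 | ready=[1, 6] | order so far=[2, 0, 4, 7, 5, 3]
  pop 1: no out-edges | ready=[6] | order so far=[2, 0, 4, 7, 5, 3, 1]
  pop 6: no out-edges | ready=[] | order so far=[2, 0, 4, 7, 5, 3, 1, 6]
New canonical toposort: [2, 0, 4, 7, 5, 3, 1, 6]
Compare positions:
  Node 0: index 0 -> 1 (moved)
  Node 1: index 6 -> 6 (same)
  Node 2: index 1 -> 0 (moved)
  Node 3: index 5 -> 5 (same)
  Node 4: index 2 -> 2 (same)
  Node 5: index 4 -> 4 (same)
  Node 6: index 7 -> 7 (same)
  Node 7: index 3 -> 3 (same)
Nodes that changed position: 0 2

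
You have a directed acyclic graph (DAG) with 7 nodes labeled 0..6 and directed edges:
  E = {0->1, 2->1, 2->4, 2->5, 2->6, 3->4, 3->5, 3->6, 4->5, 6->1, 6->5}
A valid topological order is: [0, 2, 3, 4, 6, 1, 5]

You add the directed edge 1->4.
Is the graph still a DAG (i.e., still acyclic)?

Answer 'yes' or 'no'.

Given toposort: [0, 2, 3, 4, 6, 1, 5]
Position of 1: index 5; position of 4: index 3
New edge 1->4: backward (u after v in old order)
Backward edge: old toposort is now invalid. Check if this creates a cycle.
Does 4 already reach 1? Reachable from 4: [4, 5]. NO -> still a DAG (reorder needed).
Still a DAG? yes

Answer: yes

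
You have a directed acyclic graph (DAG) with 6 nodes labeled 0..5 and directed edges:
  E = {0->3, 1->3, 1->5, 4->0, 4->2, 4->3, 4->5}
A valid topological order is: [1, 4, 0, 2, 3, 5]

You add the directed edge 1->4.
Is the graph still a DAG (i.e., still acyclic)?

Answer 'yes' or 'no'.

Answer: yes

Derivation:
Given toposort: [1, 4, 0, 2, 3, 5]
Position of 1: index 0; position of 4: index 1
New edge 1->4: forward
Forward edge: respects the existing order. Still a DAG, same toposort still valid.
Still a DAG? yes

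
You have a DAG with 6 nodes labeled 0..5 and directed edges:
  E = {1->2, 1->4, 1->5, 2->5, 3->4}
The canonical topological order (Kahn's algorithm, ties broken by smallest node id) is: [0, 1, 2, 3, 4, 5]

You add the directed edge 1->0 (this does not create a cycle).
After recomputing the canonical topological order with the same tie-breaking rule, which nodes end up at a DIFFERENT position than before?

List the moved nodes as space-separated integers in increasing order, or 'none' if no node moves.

Old toposort: [0, 1, 2, 3, 4, 5]
Added edge 1->0
Recompute Kahn (smallest-id tiebreak):
  initial in-degrees: [1, 0, 1, 0, 2, 2]
  ready (indeg=0): [1, 3]
  pop 1: indeg[0]->0; indeg[2]->0; indeg[4]->1; indeg[5]->1 | ready=[0, 2, 3] | order so far=[1]
  pop 0: no out-edges | ready=[2, 3] | order so far=[1, 0]
  pop 2: indeg[5]->0 | ready=[3, 5] | order so far=[1, 0, 2]
  pop 3: indeg[4]->0 | ready=[4, 5] | order so far=[1, 0, 2, 3]
  pop 4: no out-edges | ready=[5] | order so far=[1, 0, 2, 3, 4]
  pop 5: no out-edges | ready=[] | order so far=[1, 0, 2, 3, 4, 5]
New canonical toposort: [1, 0, 2, 3, 4, 5]
Compare positions:
  Node 0: index 0 -> 1 (moved)
  Node 1: index 1 -> 0 (moved)
  Node 2: index 2 -> 2 (same)
  Node 3: index 3 -> 3 (same)
  Node 4: index 4 -> 4 (same)
  Node 5: index 5 -> 5 (same)
Nodes that changed position: 0 1

Answer: 0 1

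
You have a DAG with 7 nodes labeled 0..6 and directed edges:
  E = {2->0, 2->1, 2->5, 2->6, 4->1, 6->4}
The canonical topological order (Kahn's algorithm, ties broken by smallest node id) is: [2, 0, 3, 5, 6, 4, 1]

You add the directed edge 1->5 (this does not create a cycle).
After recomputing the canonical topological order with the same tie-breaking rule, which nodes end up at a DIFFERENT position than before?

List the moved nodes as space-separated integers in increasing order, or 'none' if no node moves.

Answer: 1 4 5 6

Derivation:
Old toposort: [2, 0, 3, 5, 6, 4, 1]
Added edge 1->5
Recompute Kahn (smallest-id tiebreak):
  initial in-degrees: [1, 2, 0, 0, 1, 2, 1]
  ready (indeg=0): [2, 3]
  pop 2: indeg[0]->0; indeg[1]->1; indeg[5]->1; indeg[6]->0 | ready=[0, 3, 6] | order so far=[2]
  pop 0: no out-edges | ready=[3, 6] | order so far=[2, 0]
  pop 3: no out-edges | ready=[6] | order so far=[2, 0, 3]
  pop 6: indeg[4]->0 | ready=[4] | order so far=[2, 0, 3, 6]
  pop 4: indeg[1]->0 | ready=[1] | order so far=[2, 0, 3, 6, 4]
  pop 1: indeg[5]->0 | ready=[5] | order so far=[2, 0, 3, 6, 4, 1]
  pop 5: no out-edges | ready=[] | order so far=[2, 0, 3, 6, 4, 1, 5]
New canonical toposort: [2, 0, 3, 6, 4, 1, 5]
Compare positions:
  Node 0: index 1 -> 1 (same)
  Node 1: index 6 -> 5 (moved)
  Node 2: index 0 -> 0 (same)
  Node 3: index 2 -> 2 (same)
  Node 4: index 5 -> 4 (moved)
  Node 5: index 3 -> 6 (moved)
  Node 6: index 4 -> 3 (moved)
Nodes that changed position: 1 4 5 6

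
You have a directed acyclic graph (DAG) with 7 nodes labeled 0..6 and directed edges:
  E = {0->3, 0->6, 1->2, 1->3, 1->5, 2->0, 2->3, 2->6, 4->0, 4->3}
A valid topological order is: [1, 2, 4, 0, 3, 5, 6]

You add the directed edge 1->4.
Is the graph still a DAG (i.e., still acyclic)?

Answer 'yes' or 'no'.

Given toposort: [1, 2, 4, 0, 3, 5, 6]
Position of 1: index 0; position of 4: index 2
New edge 1->4: forward
Forward edge: respects the existing order. Still a DAG, same toposort still valid.
Still a DAG? yes

Answer: yes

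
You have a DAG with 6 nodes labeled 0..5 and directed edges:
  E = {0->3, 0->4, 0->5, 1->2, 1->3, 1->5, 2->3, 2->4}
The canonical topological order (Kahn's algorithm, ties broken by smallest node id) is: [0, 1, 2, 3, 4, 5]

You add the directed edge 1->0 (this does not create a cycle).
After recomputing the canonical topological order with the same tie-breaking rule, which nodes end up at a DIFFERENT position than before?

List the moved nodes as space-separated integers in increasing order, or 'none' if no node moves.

Old toposort: [0, 1, 2, 3, 4, 5]
Added edge 1->0
Recompute Kahn (smallest-id tiebreak):
  initial in-degrees: [1, 0, 1, 3, 2, 2]
  ready (indeg=0): [1]
  pop 1: indeg[0]->0; indeg[2]->0; indeg[3]->2; indeg[5]->1 | ready=[0, 2] | order so far=[1]
  pop 0: indeg[3]->1; indeg[4]->1; indeg[5]->0 | ready=[2, 5] | order so far=[1, 0]
  pop 2: indeg[3]->0; indeg[4]->0 | ready=[3, 4, 5] | order so far=[1, 0, 2]
  pop 3: no out-edges | ready=[4, 5] | order so far=[1, 0, 2, 3]
  pop 4: no out-edges | ready=[5] | order so far=[1, 0, 2, 3, 4]
  pop 5: no out-edges | ready=[] | order so far=[1, 0, 2, 3, 4, 5]
New canonical toposort: [1, 0, 2, 3, 4, 5]
Compare positions:
  Node 0: index 0 -> 1 (moved)
  Node 1: index 1 -> 0 (moved)
  Node 2: index 2 -> 2 (same)
  Node 3: index 3 -> 3 (same)
  Node 4: index 4 -> 4 (same)
  Node 5: index 5 -> 5 (same)
Nodes that changed position: 0 1

Answer: 0 1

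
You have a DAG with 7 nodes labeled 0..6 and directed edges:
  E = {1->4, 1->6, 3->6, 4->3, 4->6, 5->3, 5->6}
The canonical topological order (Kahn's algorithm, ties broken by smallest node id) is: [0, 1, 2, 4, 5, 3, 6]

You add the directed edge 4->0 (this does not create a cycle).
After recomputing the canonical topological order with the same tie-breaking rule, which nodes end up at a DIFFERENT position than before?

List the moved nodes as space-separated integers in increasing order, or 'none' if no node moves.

Old toposort: [0, 1, 2, 4, 5, 3, 6]
Added edge 4->0
Recompute Kahn (smallest-id tiebreak):
  initial in-degrees: [1, 0, 0, 2, 1, 0, 4]
  ready (indeg=0): [1, 2, 5]
  pop 1: indeg[4]->0; indeg[6]->3 | ready=[2, 4, 5] | order so far=[1]
  pop 2: no out-edges | ready=[4, 5] | order so far=[1, 2]
  pop 4: indeg[0]->0; indeg[3]->1; indeg[6]->2 | ready=[0, 5] | order so far=[1, 2, 4]
  pop 0: no out-edges | ready=[5] | order so far=[1, 2, 4, 0]
  pop 5: indeg[3]->0; indeg[6]->1 | ready=[3] | order so far=[1, 2, 4, 0, 5]
  pop 3: indeg[6]->0 | ready=[6] | order so far=[1, 2, 4, 0, 5, 3]
  pop 6: no out-edges | ready=[] | order so far=[1, 2, 4, 0, 5, 3, 6]
New canonical toposort: [1, 2, 4, 0, 5, 3, 6]
Compare positions:
  Node 0: index 0 -> 3 (moved)
  Node 1: index 1 -> 0 (moved)
  Node 2: index 2 -> 1 (moved)
  Node 3: index 5 -> 5 (same)
  Node 4: index 3 -> 2 (moved)
  Node 5: index 4 -> 4 (same)
  Node 6: index 6 -> 6 (same)
Nodes that changed position: 0 1 2 4

Answer: 0 1 2 4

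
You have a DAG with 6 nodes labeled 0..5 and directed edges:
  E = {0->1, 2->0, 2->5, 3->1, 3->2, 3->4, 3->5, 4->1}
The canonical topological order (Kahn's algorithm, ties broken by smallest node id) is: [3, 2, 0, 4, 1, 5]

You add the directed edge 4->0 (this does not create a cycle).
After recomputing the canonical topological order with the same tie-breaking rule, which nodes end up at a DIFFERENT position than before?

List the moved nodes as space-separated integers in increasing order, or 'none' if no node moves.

Answer: 0 4

Derivation:
Old toposort: [3, 2, 0, 4, 1, 5]
Added edge 4->0
Recompute Kahn (smallest-id tiebreak):
  initial in-degrees: [2, 3, 1, 0, 1, 2]
  ready (indeg=0): [3]
  pop 3: indeg[1]->2; indeg[2]->0; indeg[4]->0; indeg[5]->1 | ready=[2, 4] | order so far=[3]
  pop 2: indeg[0]->1; indeg[5]->0 | ready=[4, 5] | order so far=[3, 2]
  pop 4: indeg[0]->0; indeg[1]->1 | ready=[0, 5] | order so far=[3, 2, 4]
  pop 0: indeg[1]->0 | ready=[1, 5] | order so far=[3, 2, 4, 0]
  pop 1: no out-edges | ready=[5] | order so far=[3, 2, 4, 0, 1]
  pop 5: no out-edges | ready=[] | order so far=[3, 2, 4, 0, 1, 5]
New canonical toposort: [3, 2, 4, 0, 1, 5]
Compare positions:
  Node 0: index 2 -> 3 (moved)
  Node 1: index 4 -> 4 (same)
  Node 2: index 1 -> 1 (same)
  Node 3: index 0 -> 0 (same)
  Node 4: index 3 -> 2 (moved)
  Node 5: index 5 -> 5 (same)
Nodes that changed position: 0 4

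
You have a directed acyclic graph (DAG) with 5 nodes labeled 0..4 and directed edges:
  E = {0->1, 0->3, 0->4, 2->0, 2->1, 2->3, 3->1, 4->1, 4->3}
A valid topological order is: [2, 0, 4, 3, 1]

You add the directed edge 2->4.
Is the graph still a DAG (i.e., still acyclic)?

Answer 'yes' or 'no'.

Answer: yes

Derivation:
Given toposort: [2, 0, 4, 3, 1]
Position of 2: index 0; position of 4: index 2
New edge 2->4: forward
Forward edge: respects the existing order. Still a DAG, same toposort still valid.
Still a DAG? yes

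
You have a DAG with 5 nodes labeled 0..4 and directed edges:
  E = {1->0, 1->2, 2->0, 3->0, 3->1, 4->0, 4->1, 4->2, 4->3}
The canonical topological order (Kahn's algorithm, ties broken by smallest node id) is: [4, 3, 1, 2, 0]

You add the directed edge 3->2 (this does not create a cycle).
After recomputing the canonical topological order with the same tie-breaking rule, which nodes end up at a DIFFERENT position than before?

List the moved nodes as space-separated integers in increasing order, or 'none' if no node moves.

Answer: none

Derivation:
Old toposort: [4, 3, 1, 2, 0]
Added edge 3->2
Recompute Kahn (smallest-id tiebreak):
  initial in-degrees: [4, 2, 3, 1, 0]
  ready (indeg=0): [4]
  pop 4: indeg[0]->3; indeg[1]->1; indeg[2]->2; indeg[3]->0 | ready=[3] | order so far=[4]
  pop 3: indeg[0]->2; indeg[1]->0; indeg[2]->1 | ready=[1] | order so far=[4, 3]
  pop 1: indeg[0]->1; indeg[2]->0 | ready=[2] | order so far=[4, 3, 1]
  pop 2: indeg[0]->0 | ready=[0] | order so far=[4, 3, 1, 2]
  pop 0: no out-edges | ready=[] | order so far=[4, 3, 1, 2, 0]
New canonical toposort: [4, 3, 1, 2, 0]
Compare positions:
  Node 0: index 4 -> 4 (same)
  Node 1: index 2 -> 2 (same)
  Node 2: index 3 -> 3 (same)
  Node 3: index 1 -> 1 (same)
  Node 4: index 0 -> 0 (same)
Nodes that changed position: none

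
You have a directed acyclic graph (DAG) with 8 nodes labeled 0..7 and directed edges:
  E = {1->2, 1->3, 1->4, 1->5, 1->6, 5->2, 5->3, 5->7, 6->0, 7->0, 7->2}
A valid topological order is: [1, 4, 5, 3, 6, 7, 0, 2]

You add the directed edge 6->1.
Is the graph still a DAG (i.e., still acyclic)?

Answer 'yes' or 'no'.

Given toposort: [1, 4, 5, 3, 6, 7, 0, 2]
Position of 6: index 4; position of 1: index 0
New edge 6->1: backward (u after v in old order)
Backward edge: old toposort is now invalid. Check if this creates a cycle.
Does 1 already reach 6? Reachable from 1: [0, 1, 2, 3, 4, 5, 6, 7]. YES -> cycle!
Still a DAG? no

Answer: no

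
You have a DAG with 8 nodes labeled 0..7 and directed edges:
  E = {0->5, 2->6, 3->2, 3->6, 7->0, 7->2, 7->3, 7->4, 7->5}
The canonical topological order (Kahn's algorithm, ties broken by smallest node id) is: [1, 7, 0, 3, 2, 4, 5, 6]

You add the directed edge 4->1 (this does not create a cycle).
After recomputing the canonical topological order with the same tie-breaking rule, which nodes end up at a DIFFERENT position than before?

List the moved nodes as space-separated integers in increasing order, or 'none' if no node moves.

Answer: 0 1 2 3 4 7

Derivation:
Old toposort: [1, 7, 0, 3, 2, 4, 5, 6]
Added edge 4->1
Recompute Kahn (smallest-id tiebreak):
  initial in-degrees: [1, 1, 2, 1, 1, 2, 2, 0]
  ready (indeg=0): [7]
  pop 7: indeg[0]->0; indeg[2]->1; indeg[3]->0; indeg[4]->0; indeg[5]->1 | ready=[0, 3, 4] | order so far=[7]
  pop 0: indeg[5]->0 | ready=[3, 4, 5] | order so far=[7, 0]
  pop 3: indeg[2]->0; indeg[6]->1 | ready=[2, 4, 5] | order so far=[7, 0, 3]
  pop 2: indeg[6]->0 | ready=[4, 5, 6] | order so far=[7, 0, 3, 2]
  pop 4: indeg[1]->0 | ready=[1, 5, 6] | order so far=[7, 0, 3, 2, 4]
  pop 1: no out-edges | ready=[5, 6] | order so far=[7, 0, 3, 2, 4, 1]
  pop 5: no out-edges | ready=[6] | order so far=[7, 0, 3, 2, 4, 1, 5]
  pop 6: no out-edges | ready=[] | order so far=[7, 0, 3, 2, 4, 1, 5, 6]
New canonical toposort: [7, 0, 3, 2, 4, 1, 5, 6]
Compare positions:
  Node 0: index 2 -> 1 (moved)
  Node 1: index 0 -> 5 (moved)
  Node 2: index 4 -> 3 (moved)
  Node 3: index 3 -> 2 (moved)
  Node 4: index 5 -> 4 (moved)
  Node 5: index 6 -> 6 (same)
  Node 6: index 7 -> 7 (same)
  Node 7: index 1 -> 0 (moved)
Nodes that changed position: 0 1 2 3 4 7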